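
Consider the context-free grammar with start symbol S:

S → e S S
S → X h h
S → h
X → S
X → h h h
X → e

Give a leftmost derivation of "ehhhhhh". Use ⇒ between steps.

S ⇒ Xhh   [S → X h h]
Xhh ⇒ Shh   [X → S]
Shh ⇒ Xhhhh   [S → X h h]
Xhhhh ⇒ Shhhh   [X → S]
Shhhh ⇒ Xhhhhhh   [S → X h h]
Xhhhhhh ⇒ ehhhhhh   [X → e]

S ⇒ Xhh ⇒ Shh ⇒ Xhhhh ⇒ Shhhh ⇒ Xhhhhhh ⇒ ehhhhhh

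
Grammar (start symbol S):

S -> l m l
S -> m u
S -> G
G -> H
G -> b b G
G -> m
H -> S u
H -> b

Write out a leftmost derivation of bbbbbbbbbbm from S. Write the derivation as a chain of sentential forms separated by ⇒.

S ⇒ G ⇒ bbG ⇒ bbbbG ⇒ bbbbbbG ⇒ bbbbbbbbG ⇒ bbbbbbbbbbG ⇒ bbbbbbbbbbm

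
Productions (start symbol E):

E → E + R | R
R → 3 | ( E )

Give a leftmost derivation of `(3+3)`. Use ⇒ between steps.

E ⇒ R ⇒ (E) ⇒ (E+R) ⇒ (R+R) ⇒ (3+R) ⇒ (3+3)

E ⇒ R   [E → R]
R ⇒ (E)   [R → ( E )]
(E) ⇒ (E+R)   [E → E + R]
(E+R) ⇒ (R+R)   [E → R]
(R+R) ⇒ (3+R)   [R → 3]
(3+R) ⇒ (3+3)   [R → 3]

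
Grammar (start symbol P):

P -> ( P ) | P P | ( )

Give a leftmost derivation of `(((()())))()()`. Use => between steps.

P=>PP=>PPP=>(P)PP=>((P))PP=>(((P)))PP=>(((PP)))PP=>(((()P)))PP=>(((()())))PP=>(((()())))()P=>(((()())))()()

P => PP   [P -> P P]
PP => PPP   [P -> P P]
PPP => (P)PP   [P -> ( P )]
(P)PP => ((P))PP   [P -> ( P )]
((P))PP => (((P)))PP   [P -> ( P )]
(((P)))PP => (((PP)))PP   [P -> P P]
(((PP)))PP => (((()P)))PP   [P -> ( )]
(((()P)))PP => (((()())))PP   [P -> ( )]
(((()())))PP => (((()())))()P   [P -> ( )]
(((()())))()P => (((()())))()()   [P -> ( )]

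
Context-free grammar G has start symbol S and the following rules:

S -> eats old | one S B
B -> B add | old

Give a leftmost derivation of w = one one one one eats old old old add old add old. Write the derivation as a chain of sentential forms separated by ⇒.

S ⇒ one S B   [S -> one S B]
one S B ⇒ one one S B B   [S -> one S B]
one one S B B ⇒ one one one S B B B   [S -> one S B]
one one one S B B B ⇒ one one one one S B B B B   [S -> one S B]
one one one one S B B B B ⇒ one one one one eats old B B B B   [S -> eats old]
one one one one eats old B B B B ⇒ one one one one eats old old B B B   [B -> old]
one one one one eats old old B B B ⇒ one one one one eats old old B add B B   [B -> B add]
one one one one eats old old B add B B ⇒ one one one one eats old old old add B B   [B -> old]
one one one one eats old old old add B B ⇒ one one one one eats old old old add B add B   [B -> B add]
one one one one eats old old old add B add B ⇒ one one one one eats old old old add old add B   [B -> old]
one one one one eats old old old add old add B ⇒ one one one one eats old old old add old add old   [B -> old]

S ⇒ one S B ⇒ one one S B B ⇒ one one one S B B B ⇒ one one one one S B B B B ⇒ one one one one eats old B B B B ⇒ one one one one eats old old B B B ⇒ one one one one eats old old B add B B ⇒ one one one one eats old old old add B B ⇒ one one one one eats old old old add B add B ⇒ one one one one eats old old old add old add B ⇒ one one one one eats old old old add old add old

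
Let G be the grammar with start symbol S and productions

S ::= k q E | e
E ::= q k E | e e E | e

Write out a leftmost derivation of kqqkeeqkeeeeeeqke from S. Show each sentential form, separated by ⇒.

S ⇒ kqE ⇒ kqqkE ⇒ kqqkeeE ⇒ kqqkeeqkE ⇒ kqqkeeqkeeE ⇒ kqqkeeqkeeeeE ⇒ kqqkeeqkeeeeeeE ⇒ kqqkeeqkeeeeeeqkE ⇒ kqqkeeqkeeeeeeqke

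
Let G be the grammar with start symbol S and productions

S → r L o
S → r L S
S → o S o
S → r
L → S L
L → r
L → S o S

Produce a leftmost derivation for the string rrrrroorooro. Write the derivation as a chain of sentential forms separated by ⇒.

S ⇒ rLo   [S → r L o]
rLo ⇒ rSLo   [L → S L]
rSLo ⇒ rrLo   [S → r]
rrLo ⇒ rrSoSo   [L → S o S]
rrSoSo ⇒ rrrLooSo   [S → r L o]
rrrLooSo ⇒ rrrSoSooSo   [L → S o S]
rrrSoSooSo ⇒ rrrrLooSooSo   [S → r L o]
rrrrLooSooSo ⇒ rrrrrooSooSo   [L → r]
rrrrrooSooSo ⇒ rrrrroorooSo   [S → r]
rrrrroorooSo ⇒ rrrrroorooro   [S → r]

S⇒rLo⇒rSLo⇒rrLo⇒rrSoSo⇒rrrLooSo⇒rrrSoSooSo⇒rrrrLooSooSo⇒rrrrrooSooSo⇒rrrrroorooSo⇒rrrrroorooro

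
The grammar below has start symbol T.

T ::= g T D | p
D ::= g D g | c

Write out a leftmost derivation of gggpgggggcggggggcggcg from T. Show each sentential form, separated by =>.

T => gTD => ggTDD => gggTDDD => gggpDDD => gggpgDgDD => gggpggDggDD => gggpgggDgggDD => gggpggggDggggDD => gggpgggggDgggggDD => gggpgggggcgggggDD => gggpgggggcggggggDgD => gggpgggggcggggggcgD => gggpgggggcggggggcggDg => gggpgggggcggggggcggcg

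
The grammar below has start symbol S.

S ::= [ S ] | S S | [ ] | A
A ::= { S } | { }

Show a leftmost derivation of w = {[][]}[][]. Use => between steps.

S => SS   [S ::= S S]
SS => SSS   [S ::= S S]
SSS => ASS   [S ::= A]
ASS => {S}SS   [A ::= { S }]
{S}SS => {SS}SS   [S ::= S S]
{SS}SS => {[]S}SS   [S ::= [ ]]
{[]S}SS => {[][]}SS   [S ::= [ ]]
{[][]}SS => {[][]}[]S   [S ::= [ ]]
{[][]}[]S => {[][]}[][]   [S ::= [ ]]

S=>SS=>SSS=>ASS=>{S}SS=>{SS}SS=>{[]S}SS=>{[][]}SS=>{[][]}[]S=>{[][]}[][]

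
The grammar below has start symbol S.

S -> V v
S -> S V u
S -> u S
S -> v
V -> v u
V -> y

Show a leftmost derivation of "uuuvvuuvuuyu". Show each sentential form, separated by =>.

S=>SVu=>SVuVu=>uSVuVu=>uSVuVuVu=>uuSVuVuVu=>uuuSVuVuVu=>uuuvVuVuVu=>uuuvvuuVuVu=>uuuvvuuvuuVu=>uuuvvuuvuuyu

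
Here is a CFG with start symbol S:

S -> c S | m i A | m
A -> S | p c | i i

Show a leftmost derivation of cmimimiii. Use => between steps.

S=>cS=>cmiA=>cmiS=>cmimiA=>cmimiS=>cmimimiA=>cmimimiii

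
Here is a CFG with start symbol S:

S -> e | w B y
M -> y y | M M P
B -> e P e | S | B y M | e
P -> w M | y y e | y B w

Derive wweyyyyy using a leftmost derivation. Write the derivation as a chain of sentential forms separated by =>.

S => wBy => wSy => wwByy => wwByMyy => wwSyMyy => wweyMyy => wweyyyyy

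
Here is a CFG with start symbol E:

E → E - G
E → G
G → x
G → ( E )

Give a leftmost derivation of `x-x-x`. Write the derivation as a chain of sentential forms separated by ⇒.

E ⇒ E-G ⇒ E-G-G ⇒ G-G-G ⇒ x-G-G ⇒ x-x-G ⇒ x-x-x

E ⇒ E-G   [E → E - G]
E-G ⇒ E-G-G   [E → E - G]
E-G-G ⇒ G-G-G   [E → G]
G-G-G ⇒ x-G-G   [G → x]
x-G-G ⇒ x-x-G   [G → x]
x-x-G ⇒ x-x-x   [G → x]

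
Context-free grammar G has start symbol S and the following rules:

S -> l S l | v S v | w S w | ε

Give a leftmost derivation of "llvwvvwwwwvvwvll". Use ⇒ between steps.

S ⇒ lSl   [S -> l S l]
lSl ⇒ llSll   [S -> l S l]
llSll ⇒ llvSvll   [S -> v S v]
llvSvll ⇒ llvwSwvll   [S -> w S w]
llvwSwvll ⇒ llvwvSvwvll   [S -> v S v]
llvwvSvwvll ⇒ llvwvvSvvwvll   [S -> v S v]
llvwvvSvvwvll ⇒ llvwvvwSwvvwvll   [S -> w S w]
llvwvvwSwvvwvll ⇒ llvwvvwwSwwvvwvll   [S -> w S w]
llvwvvwwSwwvvwvll ⇒ llvwvvwwwwvvwvll   [S -> ε]

S ⇒ lSl ⇒ llSll ⇒ llvSvll ⇒ llvwSwvll ⇒ llvwvSvwvll ⇒ llvwvvSvvwvll ⇒ llvwvvwSwvvwvll ⇒ llvwvvwwSwwvvwvll ⇒ llvwvvwwwwvvwvll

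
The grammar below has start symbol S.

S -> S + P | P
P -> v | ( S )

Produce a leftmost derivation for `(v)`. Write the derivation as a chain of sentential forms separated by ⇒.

S ⇒ P ⇒ (S) ⇒ (P) ⇒ (v)

S ⇒ P   [S -> P]
P ⇒ (S)   [P -> ( S )]
(S) ⇒ (P)   [S -> P]
(P) ⇒ (v)   [P -> v]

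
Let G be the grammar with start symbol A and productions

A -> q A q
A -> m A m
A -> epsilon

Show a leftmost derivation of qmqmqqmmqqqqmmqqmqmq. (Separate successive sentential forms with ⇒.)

A ⇒ qAq   [A -> q A q]
qAq ⇒ qmAmq   [A -> m A m]
qmAmq ⇒ qmqAqmq   [A -> q A q]
qmqAqmq ⇒ qmqmAmqmq   [A -> m A m]
qmqmAmqmq ⇒ qmqmqAqmqmq   [A -> q A q]
qmqmqAqmqmq ⇒ qmqmqqAqqmqmq   [A -> q A q]
qmqmqqAqqmqmq ⇒ qmqmqqmAmqqmqmq   [A -> m A m]
qmqmqqmAmqqmqmq ⇒ qmqmqqmmAmmqqmqmq   [A -> m A m]
qmqmqqmmAmmqqmqmq ⇒ qmqmqqmmqAqmmqqmqmq   [A -> q A q]
qmqmqqmmqAqmmqqmqmq ⇒ qmqmqqmmqqAqqmmqqmqmq   [A -> q A q]
qmqmqqmmqqAqqmmqqmqmq ⇒ qmqmqqmmqqqqmmqqmqmq   [A -> epsilon]

A ⇒ qAq ⇒ qmAmq ⇒ qmqAqmq ⇒ qmqmAmqmq ⇒ qmqmqAqmqmq ⇒ qmqmqqAqqmqmq ⇒ qmqmqqmAmqqmqmq ⇒ qmqmqqmmAmmqqmqmq ⇒ qmqmqqmmqAqmmqqmqmq ⇒ qmqmqqmmqqAqqmmqqmqmq ⇒ qmqmqqmmqqqqmmqqmqmq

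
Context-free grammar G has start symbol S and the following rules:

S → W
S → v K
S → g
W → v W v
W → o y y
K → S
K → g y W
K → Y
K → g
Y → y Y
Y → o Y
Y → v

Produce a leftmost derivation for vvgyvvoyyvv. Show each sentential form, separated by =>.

S => vK   [S → v K]
vK => vS   [K → S]
vS => vvK   [S → v K]
vvK => vvgyW   [K → g y W]
vvgyW => vvgyvWv   [W → v W v]
vvgyvWv => vvgyvvWvv   [W → v W v]
vvgyvvWvv => vvgyvvoyyvv   [W → o y y]

S => vK => vS => vvK => vvgyW => vvgyvWv => vvgyvvWvv => vvgyvvoyyvv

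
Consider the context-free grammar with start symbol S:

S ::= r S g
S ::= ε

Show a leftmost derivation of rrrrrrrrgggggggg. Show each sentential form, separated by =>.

S => rSg   [S ::= r S g]
rSg => rrSgg   [S ::= r S g]
rrSgg => rrrSggg   [S ::= r S g]
rrrSggg => rrrrSgggg   [S ::= r S g]
rrrrSgggg => rrrrrSggggg   [S ::= r S g]
rrrrrSggggg => rrrrrrSgggggg   [S ::= r S g]
rrrrrrSgggggg => rrrrrrrSggggggg   [S ::= r S g]
rrrrrrrSggggggg => rrrrrrrrSgggggggg   [S ::= r S g]
rrrrrrrrSgggggggg => rrrrrrrrgggggggg   [S ::= ε]

S => rSg => rrSgg => rrrSggg => rrrrSgggg => rrrrrSggggg => rrrrrrSgggggg => rrrrrrrSggggggg => rrrrrrrrSgggggggg => rrrrrrrrgggggggg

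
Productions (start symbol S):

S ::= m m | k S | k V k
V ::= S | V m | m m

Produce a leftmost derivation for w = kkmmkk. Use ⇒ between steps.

S ⇒ kVk ⇒ kSk ⇒ kkVkk ⇒ kkSkk ⇒ kkmmkk

S ⇒ kVk   [S ::= k V k]
kVk ⇒ kSk   [V ::= S]
kSk ⇒ kkVkk   [S ::= k V k]
kkVkk ⇒ kkSkk   [V ::= S]
kkSkk ⇒ kkmmkk   [S ::= m m]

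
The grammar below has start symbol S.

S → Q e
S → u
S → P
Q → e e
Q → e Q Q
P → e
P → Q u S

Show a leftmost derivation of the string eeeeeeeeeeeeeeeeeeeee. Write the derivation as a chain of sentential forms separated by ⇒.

S ⇒ Qe ⇒ eQQe ⇒ eeeQe ⇒ eeeeQQe ⇒ eeeeeQQQe ⇒ eeeeeeQQQQe ⇒ eeeeeeeQQQQQe ⇒ eeeeeeeeeQQQQe ⇒ eeeeeeeeeeQQQQQe ⇒ eeeeeeeeeeeeQQQQe ⇒ eeeeeeeeeeeeeeQQQe ⇒ eeeeeeeeeeeeeeeeQQe ⇒ eeeeeeeeeeeeeeeeeeQe ⇒ eeeeeeeeeeeeeeeeeeeee

S ⇒ Qe   [S → Q e]
Qe ⇒ eQQe   [Q → e Q Q]
eQQe ⇒ eeeQe   [Q → e e]
eeeQe ⇒ eeeeQQe   [Q → e Q Q]
eeeeQQe ⇒ eeeeeQQQe   [Q → e Q Q]
eeeeeQQQe ⇒ eeeeeeQQQQe   [Q → e Q Q]
eeeeeeQQQQe ⇒ eeeeeeeQQQQQe   [Q → e Q Q]
eeeeeeeQQQQQe ⇒ eeeeeeeeeQQQQe   [Q → e e]
eeeeeeeeeQQQQe ⇒ eeeeeeeeeeQQQQQe   [Q → e Q Q]
eeeeeeeeeeQQQQQe ⇒ eeeeeeeeeeeeQQQQe   [Q → e e]
eeeeeeeeeeeeQQQQe ⇒ eeeeeeeeeeeeeeQQQe   [Q → e e]
eeeeeeeeeeeeeeQQQe ⇒ eeeeeeeeeeeeeeeeQQe   [Q → e e]
eeeeeeeeeeeeeeeeQQe ⇒ eeeeeeeeeeeeeeeeeeQe   [Q → e e]
eeeeeeeeeeeeeeeeeeQe ⇒ eeeeeeeeeeeeeeeeeeeee   [Q → e e]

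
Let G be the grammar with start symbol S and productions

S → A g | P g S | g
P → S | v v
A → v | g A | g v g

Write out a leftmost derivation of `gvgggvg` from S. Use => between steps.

S => PgS   [S → P g S]
PgS => SgS   [P → S]
SgS => AggS   [S → A g]
AggS => gvgggS   [A → g v g]
gvgggS => gvgggAg   [S → A g]
gvgggAg => gvgggvg   [A → v]

S => PgS => SgS => AggS => gvgggS => gvgggAg => gvgggvg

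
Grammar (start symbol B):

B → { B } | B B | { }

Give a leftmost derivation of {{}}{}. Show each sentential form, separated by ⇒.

B ⇒ BB   [B → B B]
BB ⇒ {B}B   [B → { B }]
{B}B ⇒ {{}}B   [B → { }]
{{}}B ⇒ {{}}{}   [B → { }]

B⇒BB⇒{B}B⇒{{}}B⇒{{}}{}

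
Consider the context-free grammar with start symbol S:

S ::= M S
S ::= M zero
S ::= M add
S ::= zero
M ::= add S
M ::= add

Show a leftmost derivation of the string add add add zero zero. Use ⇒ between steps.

S ⇒ M zero   [S ::= M zero]
M zero ⇒ add S zero   [M ::= add S]
add S zero ⇒ add M S zero   [S ::= M S]
add M S zero ⇒ add add S zero   [M ::= add]
add add S zero ⇒ add add M S zero   [S ::= M S]
add add M S zero ⇒ add add add S zero   [M ::= add]
add add add S zero ⇒ add add add zero zero   [S ::= zero]

S ⇒ M zero ⇒ add S zero ⇒ add M S zero ⇒ add add S zero ⇒ add add M S zero ⇒ add add add S zero ⇒ add add add zero zero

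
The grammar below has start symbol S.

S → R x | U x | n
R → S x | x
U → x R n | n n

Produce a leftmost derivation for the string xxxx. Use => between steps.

S => Rx   [S → R x]
Rx => Sxx   [R → S x]
Sxx => Rxxx   [S → R x]
Rxxx => xxxx   [R → x]

S => Rx => Sxx => Rxxx => xxxx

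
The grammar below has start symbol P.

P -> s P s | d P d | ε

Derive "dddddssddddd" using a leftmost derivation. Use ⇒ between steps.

P ⇒ dPd   [P -> d P d]
dPd ⇒ ddPdd   [P -> d P d]
ddPdd ⇒ dddPddd   [P -> d P d]
dddPddd ⇒ ddddPdddd   [P -> d P d]
ddddPdddd ⇒ dddddPddddd   [P -> d P d]
dddddPddddd ⇒ dddddsPsddddd   [P -> s P s]
dddddsPsddddd ⇒ dddddssddddd   [P -> ε]

P ⇒ dPd ⇒ ddPdd ⇒ dddPddd ⇒ ddddPdddd ⇒ dddddPddddd ⇒ dddddsPsddddd ⇒ dddddssddddd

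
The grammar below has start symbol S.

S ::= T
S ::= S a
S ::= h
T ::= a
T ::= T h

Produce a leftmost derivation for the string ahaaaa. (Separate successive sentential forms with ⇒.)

S ⇒ Sa ⇒ Saa ⇒ Saaa ⇒ Saaaa ⇒ Taaaa ⇒ Thaaaa ⇒ ahaaaa

S ⇒ Sa   [S ::= S a]
Sa ⇒ Saa   [S ::= S a]
Saa ⇒ Saaa   [S ::= S a]
Saaa ⇒ Saaaa   [S ::= S a]
Saaaa ⇒ Taaaa   [S ::= T]
Taaaa ⇒ Thaaaa   [T ::= T h]
Thaaaa ⇒ ahaaaa   [T ::= a]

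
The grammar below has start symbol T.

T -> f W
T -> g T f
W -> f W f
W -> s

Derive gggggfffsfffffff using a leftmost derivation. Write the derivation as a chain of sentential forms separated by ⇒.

T ⇒ gTf   [T -> g T f]
gTf ⇒ ggTff   [T -> g T f]
ggTff ⇒ gggTfff   [T -> g T f]
gggTfff ⇒ ggggTffff   [T -> g T f]
ggggTffff ⇒ gggggTfffff   [T -> g T f]
gggggTfffff ⇒ gggggfWfffff   [T -> f W]
gggggfWfffff ⇒ gggggffWffffff   [W -> f W f]
gggggffWffffff ⇒ gggggfffWfffffff   [W -> f W f]
gggggfffWfffffff ⇒ gggggfffsfffffff   [W -> s]

T⇒gTf⇒ggTff⇒gggTfff⇒ggggTffff⇒gggggTfffff⇒gggggfWfffff⇒gggggffWffffff⇒gggggfffWfffffff⇒gggggfffsfffffff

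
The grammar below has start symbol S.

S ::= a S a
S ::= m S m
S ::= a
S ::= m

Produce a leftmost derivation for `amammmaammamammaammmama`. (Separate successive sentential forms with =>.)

S=>aSa=>amSma=>amaSama=>amamSmama=>amammSmmama=>amammmSmmmama=>amammmaSammmama=>amammmaaSaammmama=>amammmaamSmaammmama=>amammmaammSmmaammmama=>amammmaammaSammaammmama=>amammmaammamammaammmama

S => aSa   [S ::= a S a]
aSa => amSma   [S ::= m S m]
amSma => amaSama   [S ::= a S a]
amaSama => amamSmama   [S ::= m S m]
amamSmama => amammSmmama   [S ::= m S m]
amammSmmama => amammmSmmmama   [S ::= m S m]
amammmSmmmama => amammmaSammmama   [S ::= a S a]
amammmaSammmama => amammmaaSaammmama   [S ::= a S a]
amammmaaSaammmama => amammmaamSmaammmama   [S ::= m S m]
amammmaamSmaammmama => amammmaammSmmaammmama   [S ::= m S m]
amammmaammSmmaammmama => amammmaammaSammaammmama   [S ::= a S a]
amammmaammaSammaammmama => amammmaammamammaammmama   [S ::= m]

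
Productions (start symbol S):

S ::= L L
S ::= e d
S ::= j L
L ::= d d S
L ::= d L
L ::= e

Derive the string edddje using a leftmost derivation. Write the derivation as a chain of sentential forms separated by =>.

S=>LL=>eL=>edL=>edddS=>edddjL=>edddje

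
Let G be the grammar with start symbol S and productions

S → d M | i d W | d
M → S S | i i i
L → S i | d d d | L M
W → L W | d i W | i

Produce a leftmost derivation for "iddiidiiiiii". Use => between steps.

S => idW   [S → i d W]
idW => iddiW   [W → d i W]
iddiW => iddiLW   [W → L W]
iddiLW => iddiLMW   [L → L M]
iddiLMW => iddiSiMW   [L → S i]
iddiSiMW => iddiidWiMW   [S → i d W]
iddiidWiMW => iddiidiiMW   [W → i]
iddiidiiMW => iddiidiiiiiW   [M → i i i]
iddiidiiiiiW => iddiidiiiiii   [W → i]

S=>idW=>iddiW=>iddiLW=>iddiLMW=>iddiSiMW=>iddiidWiMW=>iddiidiiMW=>iddiidiiiiiW=>iddiidiiiiii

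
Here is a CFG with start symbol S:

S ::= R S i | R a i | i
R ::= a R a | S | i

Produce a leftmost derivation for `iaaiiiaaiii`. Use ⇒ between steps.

S ⇒ RSi ⇒ iSi ⇒ iRSii ⇒ iaRaSii ⇒ iaaRaaSii ⇒ iaaSaaSii ⇒ iaaRSiaaSii ⇒ iaaiSiaaSii ⇒ iaaiiiaaSii ⇒ iaaiiiaaiii

S ⇒ RSi   [S ::= R S i]
RSi ⇒ iSi   [R ::= i]
iSi ⇒ iRSii   [S ::= R S i]
iRSii ⇒ iaRaSii   [R ::= a R a]
iaRaSii ⇒ iaaRaaSii   [R ::= a R a]
iaaRaaSii ⇒ iaaSaaSii   [R ::= S]
iaaSaaSii ⇒ iaaRSiaaSii   [S ::= R S i]
iaaRSiaaSii ⇒ iaaiSiaaSii   [R ::= i]
iaaiSiaaSii ⇒ iaaiiiaaSii   [S ::= i]
iaaiiiaaSii ⇒ iaaiiiaaiii   [S ::= i]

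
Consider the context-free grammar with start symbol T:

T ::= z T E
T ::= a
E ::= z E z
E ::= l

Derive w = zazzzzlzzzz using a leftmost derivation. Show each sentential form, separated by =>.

T=>zTE=>zaE=>zazEz=>zazzEzz=>zazzzEzzz=>zazzzzEzzzz=>zazzzzlzzzz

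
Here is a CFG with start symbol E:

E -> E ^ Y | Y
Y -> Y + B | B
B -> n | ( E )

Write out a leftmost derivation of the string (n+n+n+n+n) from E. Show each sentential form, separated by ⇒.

E ⇒ Y ⇒ B ⇒ (E) ⇒ (Y) ⇒ (Y+B) ⇒ (Y+B+B) ⇒ (Y+B+B+B) ⇒ (Y+B+B+B+B) ⇒ (B+B+B+B+B) ⇒ (n+B+B+B+B) ⇒ (n+n+B+B+B) ⇒ (n+n+n+B+B) ⇒ (n+n+n+n+B) ⇒ (n+n+n+n+n)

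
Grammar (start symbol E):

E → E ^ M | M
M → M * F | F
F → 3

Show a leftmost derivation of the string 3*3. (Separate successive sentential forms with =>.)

E => M   [E → M]
M => M*F   [M → M * F]
M*F => F*F   [M → F]
F*F => 3*F   [F → 3]
3*F => 3*3   [F → 3]

E => M => M*F => F*F => 3*F => 3*3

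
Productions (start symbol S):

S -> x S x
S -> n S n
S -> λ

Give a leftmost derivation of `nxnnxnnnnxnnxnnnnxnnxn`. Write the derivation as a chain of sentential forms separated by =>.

S => nSn => nxSxn => nxnSnxn => nxnnSnnxn => nxnnxSxnnxn => nxnnxnSnxnnxn => nxnnxnnSnnxnnxn => nxnnxnnnSnnnxnnxn => nxnnxnnnnSnnnnxnnxn => nxnnxnnnnxSxnnnnxnnxn => nxnnxnnnnxnSnxnnnnxnnxn => nxnnxnnnnxnnxnnnnxnnxn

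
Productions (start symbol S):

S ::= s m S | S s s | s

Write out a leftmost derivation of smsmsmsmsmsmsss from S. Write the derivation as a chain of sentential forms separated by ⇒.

S ⇒ smS ⇒ smsmS ⇒ smsmsmS ⇒ smsmsmsmS ⇒ smsmsmsmsmS ⇒ smsmsmsmsmSss ⇒ smsmsmsmsmsmSss ⇒ smsmsmsmsmsmsss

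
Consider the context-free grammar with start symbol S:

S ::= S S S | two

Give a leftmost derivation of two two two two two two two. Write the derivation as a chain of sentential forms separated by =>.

S => S S S   [S ::= S S S]
S S S => S S S S S   [S ::= S S S]
S S S S S => S S S S S S S   [S ::= S S S]
S S S S S S S => two S S S S S S   [S ::= two]
two S S S S S S => two two S S S S S   [S ::= two]
two two S S S S S => two two two S S S S   [S ::= two]
two two two S S S S => two two two two S S S   [S ::= two]
two two two two S S S => two two two two two S S   [S ::= two]
two two two two two S S => two two two two two two S   [S ::= two]
two two two two two two S => two two two two two two two   [S ::= two]

S => S S S => S S S S S => S S S S S S S => two S S S S S S => two two S S S S S => two two two S S S S => two two two two S S S => two two two two two S S => two two two two two two S => two two two two two two two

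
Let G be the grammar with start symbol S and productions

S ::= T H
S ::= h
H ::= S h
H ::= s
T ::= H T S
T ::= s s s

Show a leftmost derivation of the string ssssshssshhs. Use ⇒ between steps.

S ⇒ TH   [S ::= T H]
TH ⇒ HTSH   [T ::= H T S]
HTSH ⇒ sTSH   [H ::= s]
sTSH ⇒ sHTSSH   [T ::= H T S]
sHTSSH ⇒ sShTSSH   [H ::= S h]
sShTSSH ⇒ sTHhTSSH   [S ::= T H]
sTHhTSSH ⇒ ssssHhTSSH   [T ::= s s s]
ssssHhTSSH ⇒ ssssshTSSH   [H ::= s]
ssssshTSSH ⇒ ssssshsssSSH   [T ::= s s s]
ssssshsssSSH ⇒ ssssshssshSH   [S ::= h]
ssssshssshSH ⇒ ssssshssshhH   [S ::= h]
ssssshssshhH ⇒ ssssshssshhs   [H ::= s]

S⇒TH⇒HTSH⇒sTSH⇒sHTSSH⇒sShTSSH⇒sTHhTSSH⇒ssssHhTSSH⇒ssssshTSSH⇒ssssshsssSSH⇒ssssshssshSH⇒ssssshssshhH⇒ssssshssshhs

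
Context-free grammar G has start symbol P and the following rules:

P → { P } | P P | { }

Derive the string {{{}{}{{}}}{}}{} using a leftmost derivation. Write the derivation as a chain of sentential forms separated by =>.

P => PP   [P → P P]
PP => {P}P   [P → { P }]
{P}P => {PP}P   [P → P P]
{PP}P => {{P}P}P   [P → { P }]
{{P}P}P => {{PP}P}P   [P → P P]
{{PP}P}P => {{PPP}P}P   [P → P P]
{{PPP}P}P => {{{}PP}P}P   [P → { }]
{{{}PP}P}P => {{{}{}P}P}P   [P → { }]
{{{}{}P}P}P => {{{}{}{P}}P}P   [P → { P }]
{{{}{}{P}}P}P => {{{}{}{{}}}P}P   [P → { }]
{{{}{}{{}}}P}P => {{{}{}{{}}}{}}P   [P → { }]
{{{}{}{{}}}{}}P => {{{}{}{{}}}{}}{}   [P → { }]

P => PP => {P}P => {PP}P => {{P}P}P => {{PP}P}P => {{PPP}P}P => {{{}PP}P}P => {{{}{}P}P}P => {{{}{}{P}}P}P => {{{}{}{{}}}P}P => {{{}{}{{}}}{}}P => {{{}{}{{}}}{}}{}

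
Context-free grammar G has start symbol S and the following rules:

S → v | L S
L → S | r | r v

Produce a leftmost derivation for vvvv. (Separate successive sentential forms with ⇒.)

S⇒LS⇒SS⇒LSS⇒SSS⇒LSSS⇒SSSS⇒vSSS⇒vvSS⇒vvvS⇒vvvv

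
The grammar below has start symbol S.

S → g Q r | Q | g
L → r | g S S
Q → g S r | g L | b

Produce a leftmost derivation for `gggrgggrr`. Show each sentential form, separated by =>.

S => Q => gL => ggSS => ggQS => gggLS => gggrS => gggrgQr => gggrggSrr => gggrgggrr

S => Q   [S → Q]
Q => gL   [Q → g L]
gL => ggSS   [L → g S S]
ggSS => ggQS   [S → Q]
ggQS => gggLS   [Q → g L]
gggLS => gggrS   [L → r]
gggrS => gggrgQr   [S → g Q r]
gggrgQr => gggrggSrr   [Q → g S r]
gggrggSrr => gggrgggrr   [S → g]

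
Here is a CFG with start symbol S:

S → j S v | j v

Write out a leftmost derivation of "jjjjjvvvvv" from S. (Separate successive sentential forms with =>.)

S => jSv   [S → j S v]
jSv => jjSvv   [S → j S v]
jjSvv => jjjSvvv   [S → j S v]
jjjSvvv => jjjjSvvvv   [S → j S v]
jjjjSvvvv => jjjjjvvvvv   [S → j v]

S=>jSv=>jjSvv=>jjjSvvv=>jjjjSvvvv=>jjjjjvvvvv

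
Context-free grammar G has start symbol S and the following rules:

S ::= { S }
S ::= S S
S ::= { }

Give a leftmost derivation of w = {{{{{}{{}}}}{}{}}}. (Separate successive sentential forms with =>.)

S => {S}   [S ::= { S }]
{S} => {{S}}   [S ::= { S }]
{{S}} => {{SS}}   [S ::= S S]
{{SS}} => {{SSS}}   [S ::= S S]
{{SSS}} => {{{S}SS}}   [S ::= { S }]
{{{S}SS}} => {{{{S}}SS}}   [S ::= { S }]
{{{{S}}SS}} => {{{{SS}}SS}}   [S ::= S S]
{{{{SS}}SS}} => {{{{{}S}}SS}}   [S ::= { }]
{{{{{}S}}SS}} => {{{{{}{S}}}SS}}   [S ::= { S }]
{{{{{}{S}}}SS}} => {{{{{}{{}}}}SS}}   [S ::= { }]
{{{{{}{{}}}}SS}} => {{{{{}{{}}}}{}S}}   [S ::= { }]
{{{{{}{{}}}}{}S}} => {{{{{}{{}}}}{}{}}}   [S ::= { }]

S => {S} => {{S}} => {{SS}} => {{SSS}} => {{{S}SS}} => {{{{S}}SS}} => {{{{SS}}SS}} => {{{{{}S}}SS}} => {{{{{}{S}}}SS}} => {{{{{}{{}}}}SS}} => {{{{{}{{}}}}{}S}} => {{{{{}{{}}}}{}{}}}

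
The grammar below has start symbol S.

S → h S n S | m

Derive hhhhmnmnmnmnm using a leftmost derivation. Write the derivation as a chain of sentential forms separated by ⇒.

S ⇒ hSnS   [S → h S n S]
hSnS ⇒ hhSnSnS   [S → h S n S]
hhSnSnS ⇒ hhhSnSnSnS   [S → h S n S]
hhhSnSnSnS ⇒ hhhhSnSnSnSnS   [S → h S n S]
hhhhSnSnSnSnS ⇒ hhhhmnSnSnSnS   [S → m]
hhhhmnSnSnSnS ⇒ hhhhmnmnSnSnS   [S → m]
hhhhmnmnSnSnS ⇒ hhhhmnmnmnSnS   [S → m]
hhhhmnmnmnSnS ⇒ hhhhmnmnmnmnS   [S → m]
hhhhmnmnmnmnS ⇒ hhhhmnmnmnmnm   [S → m]

S ⇒ hSnS ⇒ hhSnSnS ⇒ hhhSnSnSnS ⇒ hhhhSnSnSnSnS ⇒ hhhhmnSnSnSnS ⇒ hhhhmnmnSnSnS ⇒ hhhhmnmnmnSnS ⇒ hhhhmnmnmnmnS ⇒ hhhhmnmnmnmnm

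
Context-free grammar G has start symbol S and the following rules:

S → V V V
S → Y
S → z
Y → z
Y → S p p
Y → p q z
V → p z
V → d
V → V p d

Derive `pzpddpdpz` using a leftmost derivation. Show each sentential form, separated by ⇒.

S ⇒ VVV ⇒ VpdVV ⇒ pzpdVV ⇒ pzpdVpdV ⇒ pzpddpdV ⇒ pzpddpdpz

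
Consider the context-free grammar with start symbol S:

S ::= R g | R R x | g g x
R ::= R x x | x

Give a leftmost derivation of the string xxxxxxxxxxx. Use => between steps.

S=>RRx=>xRx=>xRxxx=>xRxxxxx=>xRxxxxxxx=>xRxxxxxxxxx=>xxxxxxxxxxx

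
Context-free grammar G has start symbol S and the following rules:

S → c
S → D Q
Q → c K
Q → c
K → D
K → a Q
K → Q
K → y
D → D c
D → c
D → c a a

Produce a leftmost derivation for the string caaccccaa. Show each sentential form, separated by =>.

S => DQ => DcQ => DccQ => caaccQ => caacccK => caacccD => caaccccaa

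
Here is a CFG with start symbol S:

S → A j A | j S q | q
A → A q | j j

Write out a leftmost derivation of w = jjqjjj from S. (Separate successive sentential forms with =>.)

S => AjA   [S → A j A]
AjA => AqjA   [A → A q]
AqjA => jjqjA   [A → j j]
jjqjA => jjqjjj   [A → j j]

S => AjA => AqjA => jjqjA => jjqjjj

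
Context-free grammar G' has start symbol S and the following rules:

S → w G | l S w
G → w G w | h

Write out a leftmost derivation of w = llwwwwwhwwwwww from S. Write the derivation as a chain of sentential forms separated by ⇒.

S ⇒ lSw   [S → l S w]
lSw ⇒ llSww   [S → l S w]
llSww ⇒ llwGww   [S → w G]
llwGww ⇒ llwwGwww   [G → w G w]
llwwGwww ⇒ llwwwGwwww   [G → w G w]
llwwwGwwww ⇒ llwwwwGwwwww   [G → w G w]
llwwwwGwwwww ⇒ llwwwwwGwwwwww   [G → w G w]
llwwwwwGwwwwww ⇒ llwwwwwhwwwwww   [G → h]

S⇒lSw⇒llSww⇒llwGww⇒llwwGwww⇒llwwwGwwww⇒llwwwwGwwwww⇒llwwwwwGwwwwww⇒llwwwwwhwwwwww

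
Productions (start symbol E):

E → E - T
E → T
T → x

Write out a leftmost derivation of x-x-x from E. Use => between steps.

E => E-T   [E → E - T]
E-T => E-T-T   [E → E - T]
E-T-T => T-T-T   [E → T]
T-T-T => x-T-T   [T → x]
x-T-T => x-x-T   [T → x]
x-x-T => x-x-x   [T → x]

E => E-T => E-T-T => T-T-T => x-T-T => x-x-T => x-x-x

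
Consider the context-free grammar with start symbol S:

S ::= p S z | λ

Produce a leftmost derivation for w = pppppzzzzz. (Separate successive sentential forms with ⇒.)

S ⇒ pSz ⇒ ppSzz ⇒ pppSzzz ⇒ ppppSzzzz ⇒ pppppSzzzzz ⇒ pppppzzzzz

S ⇒ pSz   [S ::= p S z]
pSz ⇒ ppSzz   [S ::= p S z]
ppSzz ⇒ pppSzzz   [S ::= p S z]
pppSzzz ⇒ ppppSzzzz   [S ::= p S z]
ppppSzzzz ⇒ pppppSzzzzz   [S ::= p S z]
pppppSzzzzz ⇒ pppppzzzzz   [S ::= λ]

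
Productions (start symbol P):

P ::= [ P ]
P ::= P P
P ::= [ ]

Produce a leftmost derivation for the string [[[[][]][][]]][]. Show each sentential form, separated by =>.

P => PP => [P]P => [[P]]P => [[PP]]P => [[[P]P]]P => [[[PP]P]]P => [[[[]P]P]]P => [[[[][]]P]]P => [[[[][]]PP]]P => [[[[][]][]P]]P => [[[[][]][][]]]P => [[[[][]][][]]][]

P => PP   [P ::= P P]
PP => [P]P   [P ::= [ P ]]
[P]P => [[P]]P   [P ::= [ P ]]
[[P]]P => [[PP]]P   [P ::= P P]
[[PP]]P => [[[P]P]]P   [P ::= [ P ]]
[[[P]P]]P => [[[PP]P]]P   [P ::= P P]
[[[PP]P]]P => [[[[]P]P]]P   [P ::= [ ]]
[[[[]P]P]]P => [[[[][]]P]]P   [P ::= [ ]]
[[[[][]]P]]P => [[[[][]]PP]]P   [P ::= P P]
[[[[][]]PP]]P => [[[[][]][]P]]P   [P ::= [ ]]
[[[[][]][]P]]P => [[[[][]][][]]]P   [P ::= [ ]]
[[[[][]][][]]]P => [[[[][]][][]]][]   [P ::= [ ]]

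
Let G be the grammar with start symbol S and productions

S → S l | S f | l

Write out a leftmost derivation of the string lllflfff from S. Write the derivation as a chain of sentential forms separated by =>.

S=>Sf=>Sff=>Sfff=>Slfff=>Sflfff=>Slflfff=>Sllflfff=>lllflfff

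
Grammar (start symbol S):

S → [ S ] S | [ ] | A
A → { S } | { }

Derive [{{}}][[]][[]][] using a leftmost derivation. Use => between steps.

S=>[S]S=>[A]S=>[{S}]S=>[{A}]S=>[{{}}]S=>[{{}}][S]S=>[{{}}][[]]S=>[{{}}][[]][S]S=>[{{}}][[]][[]]S=>[{{}}][[]][[]][]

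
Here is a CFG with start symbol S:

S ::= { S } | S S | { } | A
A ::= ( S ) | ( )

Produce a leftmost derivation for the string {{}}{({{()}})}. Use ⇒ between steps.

S ⇒ SS ⇒ {S}S ⇒ {{}}S ⇒ {{}}{S} ⇒ {{}}{A} ⇒ {{}}{(S)} ⇒ {{}}{({S})} ⇒ {{}}{({{S}})} ⇒ {{}}{({{A}})} ⇒ {{}}{({{()}})}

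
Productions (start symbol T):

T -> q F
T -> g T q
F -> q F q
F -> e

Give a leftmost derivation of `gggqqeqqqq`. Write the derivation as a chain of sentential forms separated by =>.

T => gTq => ggTqq => gggTqqq => gggqFqqq => gggqqFqqqq => gggqqeqqqq

T => gTq   [T -> g T q]
gTq => ggTqq   [T -> g T q]
ggTqq => gggTqqq   [T -> g T q]
gggTqqq => gggqFqqq   [T -> q F]
gggqFqqq => gggqqFqqqq   [F -> q F q]
gggqqFqqqq => gggqqeqqqq   [F -> e]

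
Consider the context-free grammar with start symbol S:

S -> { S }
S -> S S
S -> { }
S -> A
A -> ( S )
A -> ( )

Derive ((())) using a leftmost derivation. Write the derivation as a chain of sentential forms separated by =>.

S => A   [S -> A]
A => (S)   [A -> ( S )]
(S) => (A)   [S -> A]
(A) => ((S))   [A -> ( S )]
((S)) => ((A))   [S -> A]
((A)) => ((()))   [A -> ( )]

S => A => (S) => (A) => ((S)) => ((A)) => ((()))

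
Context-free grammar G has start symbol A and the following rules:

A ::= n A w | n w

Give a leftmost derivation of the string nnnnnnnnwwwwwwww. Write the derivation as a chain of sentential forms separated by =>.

A => nAw => nnAww => nnnAwww => nnnnAwwww => nnnnnAwwwww => nnnnnnAwwwwww => nnnnnnnAwwwwwww => nnnnnnnnwwwwwwww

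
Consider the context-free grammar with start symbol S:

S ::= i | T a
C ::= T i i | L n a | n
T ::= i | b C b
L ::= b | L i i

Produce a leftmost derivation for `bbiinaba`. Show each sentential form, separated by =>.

S => Ta => bCba => bLnaba => bLiinaba => bbiinaba

S => Ta   [S ::= T a]
Ta => bCba   [T ::= b C b]
bCba => bLnaba   [C ::= L n a]
bLnaba => bLiinaba   [L ::= L i i]
bLiinaba => bbiinaba   [L ::= b]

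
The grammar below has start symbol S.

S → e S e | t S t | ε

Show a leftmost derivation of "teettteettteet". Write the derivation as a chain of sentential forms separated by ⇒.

S ⇒ tSt   [S → t S t]
tSt ⇒ teSet   [S → e S e]
teSet ⇒ teeSeet   [S → e S e]
teeSeet ⇒ teetSteet   [S → t S t]
teetSteet ⇒ teettStteet   [S → t S t]
teettStteet ⇒ teetttSttteet   [S → t S t]
teetttSttteet ⇒ teettteSettteet   [S → e S e]
teettteSettteet ⇒ teettteettteet   [S → ε]

S ⇒ tSt ⇒ teSet ⇒ teeSeet ⇒ teetSteet ⇒ teettStteet ⇒ teetttSttteet ⇒ teettteSettteet ⇒ teettteettteet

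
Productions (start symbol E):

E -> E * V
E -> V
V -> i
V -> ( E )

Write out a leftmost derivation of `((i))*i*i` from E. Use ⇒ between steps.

E⇒E*V⇒E*V*V⇒V*V*V⇒(E)*V*V⇒(V)*V*V⇒((E))*V*V⇒((V))*V*V⇒((i))*V*V⇒((i))*i*V⇒((i))*i*i

E ⇒ E*V   [E -> E * V]
E*V ⇒ E*V*V   [E -> E * V]
E*V*V ⇒ V*V*V   [E -> V]
V*V*V ⇒ (E)*V*V   [V -> ( E )]
(E)*V*V ⇒ (V)*V*V   [E -> V]
(V)*V*V ⇒ ((E))*V*V   [V -> ( E )]
((E))*V*V ⇒ ((V))*V*V   [E -> V]
((V))*V*V ⇒ ((i))*V*V   [V -> i]
((i))*V*V ⇒ ((i))*i*V   [V -> i]
((i))*i*V ⇒ ((i))*i*i   [V -> i]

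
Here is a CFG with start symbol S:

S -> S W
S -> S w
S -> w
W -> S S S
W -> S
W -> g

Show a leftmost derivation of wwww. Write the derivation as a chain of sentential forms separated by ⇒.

S⇒SW⇒SwW⇒wwW⇒wwS⇒wwSw⇒wwww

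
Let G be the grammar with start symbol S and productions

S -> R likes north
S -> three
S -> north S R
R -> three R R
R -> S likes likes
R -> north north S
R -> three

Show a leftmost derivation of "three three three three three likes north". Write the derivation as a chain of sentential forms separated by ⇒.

S ⇒ R likes north   [S -> R likes north]
R likes north ⇒ three R R likes north   [R -> three R R]
three R R likes north ⇒ three three R R R likes north   [R -> three R R]
three three R R R likes north ⇒ three three three R R likes north   [R -> three]
three three three R R likes north ⇒ three three three three R likes north   [R -> three]
three three three three R likes north ⇒ three three three three three likes north   [R -> three]

S ⇒ R likes north ⇒ three R R likes north ⇒ three three R R R likes north ⇒ three three three R R likes north ⇒ three three three three R likes north ⇒ three three three three three likes north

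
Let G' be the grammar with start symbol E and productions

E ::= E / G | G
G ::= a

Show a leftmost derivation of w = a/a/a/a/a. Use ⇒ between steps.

E ⇒ E/G ⇒ E/G/G ⇒ E/G/G/G ⇒ E/G/G/G/G ⇒ G/G/G/G/G ⇒ a/G/G/G/G ⇒ a/a/G/G/G ⇒ a/a/a/G/G ⇒ a/a/a/a/G ⇒ a/a/a/a/a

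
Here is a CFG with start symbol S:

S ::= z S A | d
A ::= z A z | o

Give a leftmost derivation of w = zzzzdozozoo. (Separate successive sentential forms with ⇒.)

S ⇒ zSA   [S ::= z S A]
zSA ⇒ zzSAA   [S ::= z S A]
zzSAA ⇒ zzzSAAA   [S ::= z S A]
zzzSAAA ⇒ zzzzSAAAA   [S ::= z S A]
zzzzSAAAA ⇒ zzzzdAAAA   [S ::= d]
zzzzdAAAA ⇒ zzzzdoAAA   [A ::= o]
zzzzdoAAA ⇒ zzzzdozAzAA   [A ::= z A z]
zzzzdozAzAA ⇒ zzzzdozozAA   [A ::= o]
zzzzdozozAA ⇒ zzzzdozozoA   [A ::= o]
zzzzdozozoA ⇒ zzzzdozozoo   [A ::= o]

S⇒zSA⇒zzSAA⇒zzzSAAA⇒zzzzSAAAA⇒zzzzdAAAA⇒zzzzdoAAA⇒zzzzdozAzAA⇒zzzzdozozAA⇒zzzzdozozoA⇒zzzzdozozoo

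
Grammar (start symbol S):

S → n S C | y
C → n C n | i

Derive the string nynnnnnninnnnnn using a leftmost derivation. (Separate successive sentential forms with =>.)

S => nSC => nyC => nynCn => nynnCnn => nynnnCnnn => nynnnnCnnnn => nynnnnnCnnnnn => nynnnnnnCnnnnnn => nynnnnnninnnnnn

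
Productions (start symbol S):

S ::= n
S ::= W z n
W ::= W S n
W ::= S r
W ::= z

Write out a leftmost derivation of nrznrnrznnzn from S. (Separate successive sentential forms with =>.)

S=>Wzn=>WSnzn=>SrSnzn=>WznrSnzn=>SrznrSnzn=>nrznrSnzn=>nrznrWznnzn=>nrznrSrznnzn=>nrznrnrznnzn

S => Wzn   [S ::= W z n]
Wzn => WSnzn   [W ::= W S n]
WSnzn => SrSnzn   [W ::= S r]
SrSnzn => WznrSnzn   [S ::= W z n]
WznrSnzn => SrznrSnzn   [W ::= S r]
SrznrSnzn => nrznrSnzn   [S ::= n]
nrznrSnzn => nrznrWznnzn   [S ::= W z n]
nrznrWznnzn => nrznrSrznnzn   [W ::= S r]
nrznrSrznnzn => nrznrnrznnzn   [S ::= n]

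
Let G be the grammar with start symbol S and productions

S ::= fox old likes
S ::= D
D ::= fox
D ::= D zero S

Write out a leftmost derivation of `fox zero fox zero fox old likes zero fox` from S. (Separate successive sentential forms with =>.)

S => D   [S ::= D]
D => D zero S   [D ::= D zero S]
D zero S => D zero S zero S   [D ::= D zero S]
D zero S zero S => D zero S zero S zero S   [D ::= D zero S]
D zero S zero S zero S => fox zero S zero S zero S   [D ::= fox]
fox zero S zero S zero S => fox zero D zero S zero S   [S ::= D]
fox zero D zero S zero S => fox zero fox zero S zero S   [D ::= fox]
fox zero fox zero S zero S => fox zero fox zero fox old likes zero S   [S ::= fox old likes]
fox zero fox zero fox old likes zero S => fox zero fox zero fox old likes zero D   [S ::= D]
fox zero fox zero fox old likes zero D => fox zero fox zero fox old likes zero fox   [D ::= fox]

S => D => D zero S => D zero S zero S => D zero S zero S zero S => fox zero S zero S zero S => fox zero D zero S zero S => fox zero fox zero S zero S => fox zero fox zero fox old likes zero S => fox zero fox zero fox old likes zero D => fox zero fox zero fox old likes zero fox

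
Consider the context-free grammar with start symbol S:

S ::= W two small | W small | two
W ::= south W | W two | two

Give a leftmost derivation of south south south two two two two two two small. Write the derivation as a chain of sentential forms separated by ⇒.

S ⇒ W two small   [S ::= W two small]
W two small ⇒ south W two small   [W ::= south W]
south W two small ⇒ south W two two small   [W ::= W two]
south W two two small ⇒ south W two two two small   [W ::= W two]
south W two two two small ⇒ south south W two two two small   [W ::= south W]
south south W two two two small ⇒ south south south W two two two small   [W ::= south W]
south south south W two two two small ⇒ south south south W two two two two small   [W ::= W two]
south south south W two two two two small ⇒ south south south W two two two two two small   [W ::= W two]
south south south W two two two two two small ⇒ south south south two two two two two two small   [W ::= two]

S ⇒ W two small ⇒ south W two small ⇒ south W two two small ⇒ south W two two two small ⇒ south south W two two two small ⇒ south south south W two two two small ⇒ south south south W two two two two small ⇒ south south south W two two two two two small ⇒ south south south two two two two two two small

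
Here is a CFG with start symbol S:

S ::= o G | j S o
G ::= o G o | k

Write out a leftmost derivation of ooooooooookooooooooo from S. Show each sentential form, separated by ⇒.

S ⇒ oG ⇒ ooGo ⇒ oooGoo ⇒ ooooGooo ⇒ oooooGoooo ⇒ ooooooGooooo ⇒ oooooooGoooooo ⇒ ooooooooGooooooo ⇒ oooooooooGoooooooo ⇒ ooooooooooGooooooooo ⇒ ooooooooookooooooooo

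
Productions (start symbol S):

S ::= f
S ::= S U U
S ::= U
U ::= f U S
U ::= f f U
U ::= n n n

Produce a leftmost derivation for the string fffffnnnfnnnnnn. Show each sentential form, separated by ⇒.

S⇒SUU⇒UUU⇒fUSUU⇒fffUSUU⇒fffffUSUU⇒fffffnnnSUU⇒fffffnnnfUU⇒fffffnnnfnnnU⇒fffffnnnfnnnnnn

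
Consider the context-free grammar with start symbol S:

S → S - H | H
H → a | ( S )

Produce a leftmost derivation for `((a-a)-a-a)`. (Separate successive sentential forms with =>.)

S => H => (S) => (S-H) => (S-H-H) => (H-H-H) => ((S)-H-H) => ((S-H)-H-H) => ((H-H)-H-H) => ((a-H)-H-H) => ((a-a)-H-H) => ((a-a)-a-H) => ((a-a)-a-a)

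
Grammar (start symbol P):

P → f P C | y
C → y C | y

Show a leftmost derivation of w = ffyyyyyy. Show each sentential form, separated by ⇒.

P⇒fPC⇒ffPCC⇒ffyCC⇒ffyyCC⇒ffyyyC⇒ffyyyyC⇒ffyyyyyC⇒ffyyyyyy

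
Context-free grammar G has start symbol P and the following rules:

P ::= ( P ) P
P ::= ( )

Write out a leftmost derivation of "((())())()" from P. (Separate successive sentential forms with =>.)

P => (P)P => ((P)P)P => ((())P)P => ((())())P => ((())())()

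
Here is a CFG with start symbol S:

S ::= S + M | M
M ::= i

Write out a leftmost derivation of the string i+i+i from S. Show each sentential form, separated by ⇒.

S ⇒ S+M ⇒ S+M+M ⇒ M+M+M ⇒ i+M+M ⇒ i+i+M ⇒ i+i+i

S ⇒ S+M   [S ::= S + M]
S+M ⇒ S+M+M   [S ::= S + M]
S+M+M ⇒ M+M+M   [S ::= M]
M+M+M ⇒ i+M+M   [M ::= i]
i+M+M ⇒ i+i+M   [M ::= i]
i+i+M ⇒ i+i+i   [M ::= i]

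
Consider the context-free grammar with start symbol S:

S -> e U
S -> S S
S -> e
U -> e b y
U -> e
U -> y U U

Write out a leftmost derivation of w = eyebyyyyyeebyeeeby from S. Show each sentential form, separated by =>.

S => eU => eyUU => eyebyU => eyebyyUU => eyebyyyUUU => eyebyyyyUUUU => eyebyyyyyUUUUU => eyebyyyyyeUUUU => eyebyyyyyeebyUUU => eyebyyyyyeebyeUU => eyebyyyyyeebyeeU => eyebyyyyyeebyeeeby

S => eU   [S -> e U]
eU => eyUU   [U -> y U U]
eyUU => eyebyU   [U -> e b y]
eyebyU => eyebyyUU   [U -> y U U]
eyebyyUU => eyebyyyUUU   [U -> y U U]
eyebyyyUUU => eyebyyyyUUUU   [U -> y U U]
eyebyyyyUUUU => eyebyyyyyUUUUU   [U -> y U U]
eyebyyyyyUUUUU => eyebyyyyyeUUUU   [U -> e]
eyebyyyyyeUUUU => eyebyyyyyeebyUUU   [U -> e b y]
eyebyyyyyeebyUUU => eyebyyyyyeebyeUU   [U -> e]
eyebyyyyyeebyeUU => eyebyyyyyeebyeeU   [U -> e]
eyebyyyyyeebyeeU => eyebyyyyyeebyeeeby   [U -> e b y]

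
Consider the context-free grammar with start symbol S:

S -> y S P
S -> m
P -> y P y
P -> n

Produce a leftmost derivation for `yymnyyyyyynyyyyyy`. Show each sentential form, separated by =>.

S => ySP => yySPP => yymPP => yymnP => yymnyPy => yymnyyPyy => yymnyyyPyyy => yymnyyyyPyyyy => yymnyyyyyPyyyyy => yymnyyyyyyPyyyyyy => yymnyyyyyynyyyyyy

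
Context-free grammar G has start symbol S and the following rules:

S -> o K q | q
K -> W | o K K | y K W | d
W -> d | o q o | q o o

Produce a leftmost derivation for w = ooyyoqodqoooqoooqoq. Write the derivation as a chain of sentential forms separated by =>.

S => oKq   [S -> o K q]
oKq => ooKKq   [K -> o K K]
ooKKq => ooyKWKq   [K -> y K W]
ooyKWKq => ooyyKWWKq   [K -> y K W]
ooyyKWWKq => ooyyWWWKq   [K -> W]
ooyyWWWKq => ooyyoqoWWKq   [W -> o q o]
ooyyoqoWWKq => ooyyoqodWKq   [W -> d]
ooyyoqodWKq => ooyyoqodqooKq   [W -> q o o]
ooyyoqodqooKq => ooyyoqodqoooKKq   [K -> o K K]
ooyyoqodqoooKKq => ooyyoqodqoooWKq   [K -> W]
ooyyoqodqoooWKq => ooyyoqodqoooqooKq   [W -> q o o]
ooyyoqodqoooqooKq => ooyyoqodqoooqooWq   [K -> W]
ooyyoqodqoooqooWq => ooyyoqodqoooqoooqoq   [W -> o q o]

S=>oKq=>ooKKq=>ooyKWKq=>ooyyKWWKq=>ooyyWWWKq=>ooyyoqoWWKq=>ooyyoqodWKq=>ooyyoqodqooKq=>ooyyoqodqoooKKq=>ooyyoqodqoooWKq=>ooyyoqodqoooqooKq=>ooyyoqodqoooqooWq=>ooyyoqodqoooqoooqoq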